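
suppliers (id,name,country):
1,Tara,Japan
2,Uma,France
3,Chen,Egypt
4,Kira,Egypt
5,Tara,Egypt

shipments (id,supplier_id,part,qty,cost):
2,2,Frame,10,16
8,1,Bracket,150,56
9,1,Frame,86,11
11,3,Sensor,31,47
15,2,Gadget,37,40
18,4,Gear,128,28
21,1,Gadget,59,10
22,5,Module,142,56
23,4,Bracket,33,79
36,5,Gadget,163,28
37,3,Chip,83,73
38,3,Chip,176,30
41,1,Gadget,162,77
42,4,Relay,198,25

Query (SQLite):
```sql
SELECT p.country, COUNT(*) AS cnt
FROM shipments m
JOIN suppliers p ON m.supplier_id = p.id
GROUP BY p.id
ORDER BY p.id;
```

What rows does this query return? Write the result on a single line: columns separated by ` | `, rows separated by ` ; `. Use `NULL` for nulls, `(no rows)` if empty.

Japan | 4 ; France | 2 ; Egypt | 3 ; Egypt | 3 ; Egypt | 2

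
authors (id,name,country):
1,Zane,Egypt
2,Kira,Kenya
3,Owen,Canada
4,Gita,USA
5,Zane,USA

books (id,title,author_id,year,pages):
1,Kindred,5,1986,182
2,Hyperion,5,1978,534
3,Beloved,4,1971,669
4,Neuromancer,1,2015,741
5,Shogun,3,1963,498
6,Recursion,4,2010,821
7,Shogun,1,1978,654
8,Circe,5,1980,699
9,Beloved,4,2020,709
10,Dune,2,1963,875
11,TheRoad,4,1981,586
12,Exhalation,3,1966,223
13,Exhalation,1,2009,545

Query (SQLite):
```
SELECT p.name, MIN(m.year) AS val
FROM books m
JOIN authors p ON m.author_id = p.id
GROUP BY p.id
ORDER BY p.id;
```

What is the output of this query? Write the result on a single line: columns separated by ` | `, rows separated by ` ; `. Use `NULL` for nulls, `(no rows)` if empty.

Join each books row to its authors via author_id.
Group joined rows by authors.id; compute MIN(m.year) per group.
  1: ids {4, 7, 13} → MIN(m.year)=1978
  2: ids {10} → MIN(m.year)=1963
  3: ids {5, 12} → MIN(m.year)=1963
  4: ids {3, 6, 9, 11} → MIN(m.year)=1971
  5: ids {1, 2, 8} → MIN(m.year)=1978

Zane | 1978 ; Kira | 1963 ; Owen | 1963 ; Gita | 1971 ; Zane | 1978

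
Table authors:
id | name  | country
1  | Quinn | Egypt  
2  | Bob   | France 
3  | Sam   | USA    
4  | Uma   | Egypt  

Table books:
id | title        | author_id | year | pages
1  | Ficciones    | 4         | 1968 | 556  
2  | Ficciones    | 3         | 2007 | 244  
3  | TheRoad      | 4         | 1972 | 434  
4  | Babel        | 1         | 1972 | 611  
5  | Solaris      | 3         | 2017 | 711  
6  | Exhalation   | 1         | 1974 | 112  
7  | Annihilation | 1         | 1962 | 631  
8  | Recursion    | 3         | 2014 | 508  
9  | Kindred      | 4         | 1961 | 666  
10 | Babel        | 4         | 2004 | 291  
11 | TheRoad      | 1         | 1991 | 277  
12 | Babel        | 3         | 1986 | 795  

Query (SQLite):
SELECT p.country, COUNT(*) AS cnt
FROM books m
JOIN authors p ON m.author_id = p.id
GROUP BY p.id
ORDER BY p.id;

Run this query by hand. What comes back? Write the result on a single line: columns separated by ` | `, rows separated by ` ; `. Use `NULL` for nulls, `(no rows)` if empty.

Egypt | 4 ; USA | 4 ; Egypt | 4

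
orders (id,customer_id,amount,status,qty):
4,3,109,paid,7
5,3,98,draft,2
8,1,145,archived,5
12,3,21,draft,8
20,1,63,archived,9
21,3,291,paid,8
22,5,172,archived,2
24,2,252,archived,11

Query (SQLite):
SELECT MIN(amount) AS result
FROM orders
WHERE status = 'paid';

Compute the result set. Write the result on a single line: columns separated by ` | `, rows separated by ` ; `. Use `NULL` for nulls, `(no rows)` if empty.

109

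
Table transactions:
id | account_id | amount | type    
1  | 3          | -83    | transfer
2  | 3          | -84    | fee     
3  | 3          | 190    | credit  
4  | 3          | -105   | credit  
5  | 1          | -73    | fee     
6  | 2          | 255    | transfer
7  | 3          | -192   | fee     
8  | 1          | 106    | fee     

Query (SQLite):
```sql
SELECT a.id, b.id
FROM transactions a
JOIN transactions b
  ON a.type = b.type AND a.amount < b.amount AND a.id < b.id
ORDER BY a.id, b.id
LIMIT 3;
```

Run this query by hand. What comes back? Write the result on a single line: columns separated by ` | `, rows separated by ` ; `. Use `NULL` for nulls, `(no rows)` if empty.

1 | 6 ; 2 | 5 ; 2 | 8

Pairs (a,b) with same type, a.amount < b.amount, a.id < b.id.
type groups: credit:{3,4} fee:{2,5,7,8} transfer:{1,6}
Ordered by (a.id, b.id); first 3.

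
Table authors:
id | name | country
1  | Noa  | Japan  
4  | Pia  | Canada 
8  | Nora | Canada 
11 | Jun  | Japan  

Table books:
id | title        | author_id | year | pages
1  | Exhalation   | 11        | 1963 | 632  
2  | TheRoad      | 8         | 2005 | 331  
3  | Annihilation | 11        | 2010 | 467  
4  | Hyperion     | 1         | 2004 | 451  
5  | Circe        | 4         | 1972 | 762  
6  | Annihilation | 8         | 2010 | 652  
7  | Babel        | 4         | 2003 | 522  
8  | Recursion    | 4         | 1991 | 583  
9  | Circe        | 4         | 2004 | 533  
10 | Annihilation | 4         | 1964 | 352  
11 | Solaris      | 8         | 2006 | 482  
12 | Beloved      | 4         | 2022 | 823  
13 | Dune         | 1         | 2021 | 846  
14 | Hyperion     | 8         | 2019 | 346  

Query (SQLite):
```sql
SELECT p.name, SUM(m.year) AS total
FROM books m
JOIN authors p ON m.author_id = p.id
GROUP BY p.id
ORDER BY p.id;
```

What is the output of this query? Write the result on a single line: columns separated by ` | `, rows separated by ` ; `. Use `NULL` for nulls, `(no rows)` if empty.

Noa | 4025 ; Pia | 11956 ; Nora | 8040 ; Jun | 3973

Join each books row to its authors via author_id.
Group joined rows by authors.id; compute SUM(m.year) per group.
  1: ids {4, 13} → SUM(m.year)=4025
  4: ids {5, 7, 8, 9, 10, 12} → SUM(m.year)=11956
  8: ids {2, 6, 11, 14} → SUM(m.year)=8040
  11: ids {1, 3} → SUM(m.year)=3973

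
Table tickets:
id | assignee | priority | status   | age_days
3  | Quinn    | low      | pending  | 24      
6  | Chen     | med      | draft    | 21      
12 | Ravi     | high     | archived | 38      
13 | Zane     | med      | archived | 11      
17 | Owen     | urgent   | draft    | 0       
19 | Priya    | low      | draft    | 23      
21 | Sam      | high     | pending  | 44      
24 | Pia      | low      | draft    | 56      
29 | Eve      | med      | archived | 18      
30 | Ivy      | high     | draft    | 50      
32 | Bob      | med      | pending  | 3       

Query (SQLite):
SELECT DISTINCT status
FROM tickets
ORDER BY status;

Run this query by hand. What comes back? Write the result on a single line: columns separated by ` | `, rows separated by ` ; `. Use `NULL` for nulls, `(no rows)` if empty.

Collect distinct status values from tickets.

archived ; draft ; pending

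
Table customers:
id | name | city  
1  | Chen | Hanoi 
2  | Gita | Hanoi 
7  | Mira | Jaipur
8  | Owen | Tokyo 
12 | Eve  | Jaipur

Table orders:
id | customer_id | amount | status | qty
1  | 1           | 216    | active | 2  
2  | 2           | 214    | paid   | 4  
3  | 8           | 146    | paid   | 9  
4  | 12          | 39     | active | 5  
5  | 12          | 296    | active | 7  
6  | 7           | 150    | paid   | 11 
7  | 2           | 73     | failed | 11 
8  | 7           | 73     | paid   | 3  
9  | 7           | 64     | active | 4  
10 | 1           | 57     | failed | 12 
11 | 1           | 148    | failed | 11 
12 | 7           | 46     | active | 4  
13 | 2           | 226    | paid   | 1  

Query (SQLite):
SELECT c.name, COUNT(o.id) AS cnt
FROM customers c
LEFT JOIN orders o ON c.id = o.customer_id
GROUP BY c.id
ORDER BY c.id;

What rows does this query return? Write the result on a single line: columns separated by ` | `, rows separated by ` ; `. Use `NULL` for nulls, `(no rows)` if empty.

Chen | 3 ; Gita | 3 ; Mira | 4 ; Owen | 1 ; Eve | 2

LEFT JOIN keeps every customers row; unmatched ones get NULL for orders columns.
Group by customers.id and compute COUNT(o.id). COUNT(col) of an all-NULL group is 0.
  1: ids {1, 10, 11} → COUNT(o.id)=3
  2: ids {2, 7, 13} → COUNT(o.id)=3
  7: ids {6, 8, 9, 12} → COUNT(o.id)=4
  8: ids {3} → COUNT(o.id)=1
  12: ids {4, 5} → COUNT(o.id)=2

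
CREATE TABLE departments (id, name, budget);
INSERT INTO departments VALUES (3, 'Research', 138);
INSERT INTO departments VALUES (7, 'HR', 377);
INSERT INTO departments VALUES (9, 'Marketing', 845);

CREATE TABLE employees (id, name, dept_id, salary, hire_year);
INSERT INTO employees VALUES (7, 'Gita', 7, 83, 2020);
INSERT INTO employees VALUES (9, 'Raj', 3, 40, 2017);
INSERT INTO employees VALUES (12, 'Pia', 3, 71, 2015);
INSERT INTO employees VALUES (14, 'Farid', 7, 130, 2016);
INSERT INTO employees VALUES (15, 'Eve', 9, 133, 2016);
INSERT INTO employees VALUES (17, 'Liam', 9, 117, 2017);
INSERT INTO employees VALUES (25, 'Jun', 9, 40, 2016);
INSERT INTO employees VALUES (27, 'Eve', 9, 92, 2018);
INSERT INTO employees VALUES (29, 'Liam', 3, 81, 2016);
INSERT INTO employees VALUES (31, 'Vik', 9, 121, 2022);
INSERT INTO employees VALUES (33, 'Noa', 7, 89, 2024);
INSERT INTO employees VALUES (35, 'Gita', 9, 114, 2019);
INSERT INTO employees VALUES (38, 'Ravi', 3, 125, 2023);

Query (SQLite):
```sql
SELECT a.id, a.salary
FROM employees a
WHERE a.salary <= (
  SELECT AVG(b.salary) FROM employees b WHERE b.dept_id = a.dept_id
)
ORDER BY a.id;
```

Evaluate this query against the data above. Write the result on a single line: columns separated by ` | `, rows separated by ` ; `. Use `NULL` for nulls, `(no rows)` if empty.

For each employees row a, compute AVG(salary) over rows sharing a.dept_id.
Keep row a if a.salary <= that per-group AVG.
  dept_id=3: AVG(salary) = 79.25
  dept_id=7: AVG(salary) = 100.666667
  dept_id=9: AVG(salary) = 102.833333

7 | 83 ; 9 | 40 ; 12 | 71 ; 25 | 40 ; 27 | 92 ; 33 | 89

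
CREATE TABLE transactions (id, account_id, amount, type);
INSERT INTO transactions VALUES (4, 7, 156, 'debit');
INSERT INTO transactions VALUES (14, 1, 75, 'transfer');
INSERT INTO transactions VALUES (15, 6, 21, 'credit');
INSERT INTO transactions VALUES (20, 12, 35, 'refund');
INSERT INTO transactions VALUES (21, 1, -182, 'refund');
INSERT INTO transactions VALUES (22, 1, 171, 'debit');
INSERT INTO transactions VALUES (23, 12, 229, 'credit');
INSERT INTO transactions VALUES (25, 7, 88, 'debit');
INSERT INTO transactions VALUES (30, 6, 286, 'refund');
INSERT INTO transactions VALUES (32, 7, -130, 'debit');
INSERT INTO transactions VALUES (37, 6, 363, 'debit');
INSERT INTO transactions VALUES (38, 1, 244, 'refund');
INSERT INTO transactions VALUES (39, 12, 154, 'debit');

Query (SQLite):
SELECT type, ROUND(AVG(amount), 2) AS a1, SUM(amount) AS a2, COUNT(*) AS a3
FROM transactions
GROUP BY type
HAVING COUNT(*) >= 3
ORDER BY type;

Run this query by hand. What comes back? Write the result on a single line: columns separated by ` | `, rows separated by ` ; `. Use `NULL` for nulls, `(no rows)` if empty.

debit | 133.67 | 802 | 6 ; refund | 95.75 | 383 | 4

Group transactions by type.
Per group compute: ROUND(AVG(amount), 2), SUM(amount), COUNT(*).
HAVING: drop groups with fewer than 3 rows.
  credit: ids {15, 23} → ROUND(AVG(amount), 2)=125, SUM(amount)=250, COUNT(*)=2
  debit: ids {4, 22, 25, 32, 37, 39} → ROUND(AVG(amount), 2)=133.67, SUM(amount)=802, COUNT(*)=6
  refund: ids {20, 21, 30, 38} → ROUND(AVG(amount), 2)=95.75, SUM(amount)=383, COUNT(*)=4
  transfer: ids {14} → ROUND(AVG(amount), 2)=75, SUM(amount)=75, COUNT(*)=1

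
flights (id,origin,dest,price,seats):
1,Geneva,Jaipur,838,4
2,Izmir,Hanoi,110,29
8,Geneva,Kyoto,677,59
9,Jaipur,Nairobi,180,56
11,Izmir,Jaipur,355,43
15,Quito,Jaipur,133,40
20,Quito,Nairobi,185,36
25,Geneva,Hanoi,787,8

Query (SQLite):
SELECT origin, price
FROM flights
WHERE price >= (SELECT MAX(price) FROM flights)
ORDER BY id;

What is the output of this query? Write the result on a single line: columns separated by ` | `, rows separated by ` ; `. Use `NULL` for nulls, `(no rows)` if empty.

Geneva | 838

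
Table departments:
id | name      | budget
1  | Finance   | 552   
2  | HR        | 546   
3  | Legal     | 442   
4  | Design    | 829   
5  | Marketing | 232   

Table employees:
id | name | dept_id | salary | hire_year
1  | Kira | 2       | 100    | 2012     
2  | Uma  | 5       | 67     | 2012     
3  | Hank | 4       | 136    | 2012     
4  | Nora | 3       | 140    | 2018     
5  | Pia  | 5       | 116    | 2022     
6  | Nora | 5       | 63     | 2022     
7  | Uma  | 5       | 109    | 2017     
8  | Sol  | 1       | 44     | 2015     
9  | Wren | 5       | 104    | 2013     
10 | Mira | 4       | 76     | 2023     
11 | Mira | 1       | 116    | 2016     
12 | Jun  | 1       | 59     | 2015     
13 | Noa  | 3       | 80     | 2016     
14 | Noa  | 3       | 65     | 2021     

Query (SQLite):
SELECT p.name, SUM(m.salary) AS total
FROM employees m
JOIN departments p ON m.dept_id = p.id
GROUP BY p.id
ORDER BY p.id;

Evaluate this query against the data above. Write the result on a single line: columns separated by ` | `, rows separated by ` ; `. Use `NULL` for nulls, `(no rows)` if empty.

Finance | 219 ; HR | 100 ; Legal | 285 ; Design | 212 ; Marketing | 459

Join each employees row to its departments via dept_id.
Group joined rows by departments.id; compute SUM(m.salary) per group.
  1: ids {8, 11, 12} → SUM(m.salary)=219
  2: ids {1} → SUM(m.salary)=100
  3: ids {4, 13, 14} → SUM(m.salary)=285
  4: ids {3, 10} → SUM(m.salary)=212
  5: ids {2, 5, 6, 7, 9} → SUM(m.salary)=459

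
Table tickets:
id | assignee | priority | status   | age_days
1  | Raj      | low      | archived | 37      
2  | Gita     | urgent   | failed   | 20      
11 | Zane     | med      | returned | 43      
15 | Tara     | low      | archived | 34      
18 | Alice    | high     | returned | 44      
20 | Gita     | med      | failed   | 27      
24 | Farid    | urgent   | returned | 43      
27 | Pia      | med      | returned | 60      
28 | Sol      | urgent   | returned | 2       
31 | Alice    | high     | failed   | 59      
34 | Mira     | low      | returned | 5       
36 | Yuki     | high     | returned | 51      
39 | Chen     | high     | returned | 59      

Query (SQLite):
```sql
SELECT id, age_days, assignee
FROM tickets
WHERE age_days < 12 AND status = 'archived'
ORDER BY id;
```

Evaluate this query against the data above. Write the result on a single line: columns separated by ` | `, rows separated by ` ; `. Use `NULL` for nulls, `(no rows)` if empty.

(no rows)

age_days < 12: ids {28, 34}
status = 'archived': ids {1, 15}
Combine with AND.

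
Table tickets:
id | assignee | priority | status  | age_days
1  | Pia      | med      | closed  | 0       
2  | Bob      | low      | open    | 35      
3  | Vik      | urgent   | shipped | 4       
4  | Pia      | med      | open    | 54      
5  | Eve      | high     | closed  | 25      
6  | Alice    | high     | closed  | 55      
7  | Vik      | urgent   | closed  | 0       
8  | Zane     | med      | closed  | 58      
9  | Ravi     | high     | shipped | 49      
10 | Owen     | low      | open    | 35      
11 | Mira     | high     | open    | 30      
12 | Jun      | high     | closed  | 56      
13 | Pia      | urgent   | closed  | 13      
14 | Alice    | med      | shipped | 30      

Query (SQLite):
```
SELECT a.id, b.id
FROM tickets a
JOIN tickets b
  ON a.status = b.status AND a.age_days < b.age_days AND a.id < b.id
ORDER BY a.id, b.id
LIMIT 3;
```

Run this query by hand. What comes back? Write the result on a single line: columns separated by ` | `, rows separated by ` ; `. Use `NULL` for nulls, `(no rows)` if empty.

Pairs (a,b) with same status, a.age_days < b.age_days, a.id < b.id.
status groups: closed:{1,5,6,7,8,12,13} open:{2,4,10,11} shipped:{3,9,14}
Ordered by (a.id, b.id); first 3.

1 | 5 ; 1 | 6 ; 1 | 8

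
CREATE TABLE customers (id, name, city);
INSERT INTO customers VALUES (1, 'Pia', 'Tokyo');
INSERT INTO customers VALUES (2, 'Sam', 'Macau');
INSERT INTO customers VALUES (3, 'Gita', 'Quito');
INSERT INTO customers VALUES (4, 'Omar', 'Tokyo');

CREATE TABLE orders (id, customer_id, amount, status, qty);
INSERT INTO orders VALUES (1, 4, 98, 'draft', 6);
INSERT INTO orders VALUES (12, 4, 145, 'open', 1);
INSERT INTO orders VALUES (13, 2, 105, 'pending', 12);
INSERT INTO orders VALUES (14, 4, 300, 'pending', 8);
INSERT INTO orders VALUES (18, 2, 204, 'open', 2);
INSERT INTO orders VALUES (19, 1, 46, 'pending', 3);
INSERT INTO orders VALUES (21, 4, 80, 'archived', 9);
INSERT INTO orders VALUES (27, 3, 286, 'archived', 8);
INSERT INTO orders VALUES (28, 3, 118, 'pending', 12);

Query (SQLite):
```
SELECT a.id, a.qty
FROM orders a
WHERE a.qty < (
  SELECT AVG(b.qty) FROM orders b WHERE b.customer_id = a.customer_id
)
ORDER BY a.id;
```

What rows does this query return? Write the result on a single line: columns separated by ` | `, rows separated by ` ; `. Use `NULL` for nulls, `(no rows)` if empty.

For each orders row a, compute AVG(qty) over rows sharing a.customer_id.
Keep row a if a.qty < that per-group AVG.
  customer_id=1: AVG(qty) = 3.0
  customer_id=2: AVG(qty) = 7.0
  customer_id=3: AVG(qty) = 10.0
  customer_id=4: AVG(qty) = 6.0

12 | 1 ; 18 | 2 ; 27 | 8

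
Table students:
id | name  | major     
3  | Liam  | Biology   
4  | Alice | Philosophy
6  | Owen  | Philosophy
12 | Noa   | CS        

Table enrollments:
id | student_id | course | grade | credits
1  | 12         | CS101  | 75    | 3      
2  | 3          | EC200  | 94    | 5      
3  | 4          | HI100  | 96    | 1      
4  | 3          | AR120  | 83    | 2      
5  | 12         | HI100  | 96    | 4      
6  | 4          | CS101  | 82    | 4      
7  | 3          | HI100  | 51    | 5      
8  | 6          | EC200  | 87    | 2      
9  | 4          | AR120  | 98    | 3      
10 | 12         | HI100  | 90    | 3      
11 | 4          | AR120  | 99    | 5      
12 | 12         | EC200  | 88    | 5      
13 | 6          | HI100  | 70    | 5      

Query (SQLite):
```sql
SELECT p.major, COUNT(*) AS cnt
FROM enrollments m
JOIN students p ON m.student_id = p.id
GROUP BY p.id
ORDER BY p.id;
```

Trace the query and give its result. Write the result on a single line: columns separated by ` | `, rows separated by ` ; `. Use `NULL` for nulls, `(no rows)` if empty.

Biology | 3 ; Philosophy | 4 ; Philosophy | 2 ; CS | 4

Join each enrollments row to its students via student_id.
Group joined rows by students.id; compute COUNT(*) per group.
  3: ids {2, 4, 7} → COUNT(*)=3
  4: ids {3, 6, 9, 11} → COUNT(*)=4
  6: ids {8, 13} → COUNT(*)=2
  12: ids {1, 5, 10, 12} → COUNT(*)=4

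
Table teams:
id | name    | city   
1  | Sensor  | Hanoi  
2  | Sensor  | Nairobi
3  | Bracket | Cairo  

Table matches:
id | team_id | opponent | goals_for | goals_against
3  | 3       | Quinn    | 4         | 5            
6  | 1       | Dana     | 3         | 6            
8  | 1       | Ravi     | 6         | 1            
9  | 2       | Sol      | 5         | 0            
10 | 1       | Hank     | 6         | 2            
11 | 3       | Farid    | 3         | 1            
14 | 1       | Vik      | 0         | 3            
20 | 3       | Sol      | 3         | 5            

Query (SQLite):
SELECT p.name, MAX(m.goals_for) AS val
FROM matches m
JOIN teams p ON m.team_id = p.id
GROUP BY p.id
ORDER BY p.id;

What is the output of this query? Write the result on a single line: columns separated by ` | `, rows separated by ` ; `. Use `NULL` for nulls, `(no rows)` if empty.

Sensor | 6 ; Sensor | 5 ; Bracket | 4

Join each matches row to its teams via team_id.
Group joined rows by teams.id; compute MAX(m.goals_for) per group.
  1: ids {6, 8, 10, 14} → MAX(m.goals_for)=6
  2: ids {9} → MAX(m.goals_for)=5
  3: ids {3, 11, 20} → MAX(m.goals_for)=4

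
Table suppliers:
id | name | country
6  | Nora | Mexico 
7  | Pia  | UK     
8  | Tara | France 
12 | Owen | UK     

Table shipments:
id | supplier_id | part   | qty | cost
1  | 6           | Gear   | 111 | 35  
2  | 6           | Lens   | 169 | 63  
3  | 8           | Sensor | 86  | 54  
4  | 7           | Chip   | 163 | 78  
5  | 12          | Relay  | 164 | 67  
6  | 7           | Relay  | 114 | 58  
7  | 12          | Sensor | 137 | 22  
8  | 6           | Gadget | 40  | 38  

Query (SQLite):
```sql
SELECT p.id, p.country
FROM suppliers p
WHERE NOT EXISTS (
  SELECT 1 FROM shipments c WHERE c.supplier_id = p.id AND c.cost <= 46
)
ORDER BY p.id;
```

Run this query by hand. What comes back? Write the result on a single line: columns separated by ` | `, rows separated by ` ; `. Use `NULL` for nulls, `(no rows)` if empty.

For each suppliers row, check whether any shipments with matching supplier_id has cost <= 46.
Keep rows where that is false.

7 | UK ; 8 | France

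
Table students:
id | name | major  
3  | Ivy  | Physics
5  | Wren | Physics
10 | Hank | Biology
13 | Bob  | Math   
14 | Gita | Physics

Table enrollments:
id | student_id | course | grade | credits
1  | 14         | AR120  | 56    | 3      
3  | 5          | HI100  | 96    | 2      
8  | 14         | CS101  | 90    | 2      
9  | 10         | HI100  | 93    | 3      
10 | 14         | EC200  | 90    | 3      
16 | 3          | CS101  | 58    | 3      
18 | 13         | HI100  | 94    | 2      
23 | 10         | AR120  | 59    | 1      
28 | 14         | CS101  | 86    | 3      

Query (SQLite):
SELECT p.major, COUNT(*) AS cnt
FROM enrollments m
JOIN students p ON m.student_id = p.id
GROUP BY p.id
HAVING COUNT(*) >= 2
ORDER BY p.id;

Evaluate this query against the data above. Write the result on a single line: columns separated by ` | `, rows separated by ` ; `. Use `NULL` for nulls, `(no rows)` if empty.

Join each enrollments row to its students via student_id.
Group joined rows by students.id; compute COUNT(*) per group.
HAVING: keep groups with count ≥ 2.
  3: ids {16} → COUNT(*)=1
  5: ids {3} → COUNT(*)=1
  10: ids {9, 23} → COUNT(*)=2
  13: ids {18} → COUNT(*)=1
  14: ids {1, 8, 10, 28} → COUNT(*)=4

Biology | 2 ; Physics | 4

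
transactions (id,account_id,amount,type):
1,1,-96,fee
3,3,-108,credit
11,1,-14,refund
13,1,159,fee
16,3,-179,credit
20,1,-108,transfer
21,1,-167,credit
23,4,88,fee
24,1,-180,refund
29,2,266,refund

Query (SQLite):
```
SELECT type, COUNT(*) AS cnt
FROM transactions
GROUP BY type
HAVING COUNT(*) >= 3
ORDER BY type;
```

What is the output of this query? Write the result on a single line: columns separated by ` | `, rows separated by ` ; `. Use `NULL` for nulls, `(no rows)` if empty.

Partition transactions by type; compute COUNT(*) within each group.
HAVING: keep groups with count ≥ 3.
  credit: ids {3, 16, 21} → COUNT(*)=3
  fee: ids {1, 13, 23} → COUNT(*)=3
  refund: ids {11, 24, 29} → COUNT(*)=3
  transfer: ids {20} → COUNT(*)=1

credit | 3 ; fee | 3 ; refund | 3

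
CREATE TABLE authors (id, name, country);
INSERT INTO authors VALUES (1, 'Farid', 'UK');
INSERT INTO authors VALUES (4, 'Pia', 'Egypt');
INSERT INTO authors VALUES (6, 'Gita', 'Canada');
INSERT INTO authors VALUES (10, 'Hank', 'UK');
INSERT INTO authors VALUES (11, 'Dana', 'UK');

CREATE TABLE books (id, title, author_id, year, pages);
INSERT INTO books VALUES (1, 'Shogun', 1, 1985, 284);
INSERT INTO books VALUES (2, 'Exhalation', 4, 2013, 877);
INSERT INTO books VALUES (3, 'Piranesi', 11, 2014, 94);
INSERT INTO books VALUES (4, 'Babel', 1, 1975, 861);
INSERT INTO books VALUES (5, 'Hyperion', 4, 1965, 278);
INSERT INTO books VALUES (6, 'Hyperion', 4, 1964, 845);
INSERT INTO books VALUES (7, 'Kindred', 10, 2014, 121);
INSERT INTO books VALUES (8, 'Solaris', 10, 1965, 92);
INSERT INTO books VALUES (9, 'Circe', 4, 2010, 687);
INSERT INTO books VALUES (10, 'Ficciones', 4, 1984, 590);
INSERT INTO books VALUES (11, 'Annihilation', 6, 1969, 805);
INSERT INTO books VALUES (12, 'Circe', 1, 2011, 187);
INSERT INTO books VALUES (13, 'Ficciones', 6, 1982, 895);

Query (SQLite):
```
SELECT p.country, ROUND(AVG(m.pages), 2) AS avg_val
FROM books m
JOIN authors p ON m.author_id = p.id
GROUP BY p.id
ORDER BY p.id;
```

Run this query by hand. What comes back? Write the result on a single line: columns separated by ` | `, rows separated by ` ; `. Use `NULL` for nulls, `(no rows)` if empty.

Join each books row to its authors via author_id.
Group joined rows by authors.id; compute ROUND(AVG(m.pages), 2) per group.
  1: ids {1, 4, 12} → ROUND(AVG(m.pages), 2)=444
  4: ids {2, 5, 6, 9, 10} → ROUND(AVG(m.pages), 2)=655.4
  6: ids {11, 13} → ROUND(AVG(m.pages), 2)=850
  10: ids {7, 8} → ROUND(AVG(m.pages), 2)=106.5
  11: ids {3} → ROUND(AVG(m.pages), 2)=94

UK | 444 ; Egypt | 655.4 ; Canada | 850 ; UK | 106.5 ; UK | 94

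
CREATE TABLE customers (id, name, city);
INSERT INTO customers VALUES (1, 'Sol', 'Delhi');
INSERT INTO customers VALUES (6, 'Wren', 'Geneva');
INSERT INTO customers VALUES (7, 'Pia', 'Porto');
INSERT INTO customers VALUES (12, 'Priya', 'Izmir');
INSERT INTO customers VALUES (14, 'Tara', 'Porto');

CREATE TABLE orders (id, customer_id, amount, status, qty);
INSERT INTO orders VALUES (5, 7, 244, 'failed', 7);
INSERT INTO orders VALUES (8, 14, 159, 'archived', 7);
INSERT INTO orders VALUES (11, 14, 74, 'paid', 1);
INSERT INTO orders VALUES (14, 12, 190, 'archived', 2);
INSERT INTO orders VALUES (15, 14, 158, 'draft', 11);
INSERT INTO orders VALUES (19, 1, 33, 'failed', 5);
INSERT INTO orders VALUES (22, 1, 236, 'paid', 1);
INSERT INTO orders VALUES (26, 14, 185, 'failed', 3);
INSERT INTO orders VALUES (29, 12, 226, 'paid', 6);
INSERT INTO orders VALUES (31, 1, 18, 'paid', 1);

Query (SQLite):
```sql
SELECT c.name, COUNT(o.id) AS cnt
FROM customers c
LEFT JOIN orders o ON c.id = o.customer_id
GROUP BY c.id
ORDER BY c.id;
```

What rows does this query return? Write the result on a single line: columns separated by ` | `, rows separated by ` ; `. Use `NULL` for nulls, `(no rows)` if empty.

Sol | 3 ; Wren | 0 ; Pia | 1 ; Priya | 2 ; Tara | 4

LEFT JOIN keeps every customers row; unmatched ones get NULL for orders columns.
Group by customers.id and compute COUNT(o.id). COUNT(col) of an all-NULL group is 0.
  1: ids {19, 22, 31} → COUNT(o.id)=3
  6: ids {—} → COUNT(o.id)=0
  7: ids {5} → COUNT(o.id)=1
  12: ids {14, 29} → COUNT(o.id)=2
  14: ids {8, 11, 15, 26} → COUNT(o.id)=4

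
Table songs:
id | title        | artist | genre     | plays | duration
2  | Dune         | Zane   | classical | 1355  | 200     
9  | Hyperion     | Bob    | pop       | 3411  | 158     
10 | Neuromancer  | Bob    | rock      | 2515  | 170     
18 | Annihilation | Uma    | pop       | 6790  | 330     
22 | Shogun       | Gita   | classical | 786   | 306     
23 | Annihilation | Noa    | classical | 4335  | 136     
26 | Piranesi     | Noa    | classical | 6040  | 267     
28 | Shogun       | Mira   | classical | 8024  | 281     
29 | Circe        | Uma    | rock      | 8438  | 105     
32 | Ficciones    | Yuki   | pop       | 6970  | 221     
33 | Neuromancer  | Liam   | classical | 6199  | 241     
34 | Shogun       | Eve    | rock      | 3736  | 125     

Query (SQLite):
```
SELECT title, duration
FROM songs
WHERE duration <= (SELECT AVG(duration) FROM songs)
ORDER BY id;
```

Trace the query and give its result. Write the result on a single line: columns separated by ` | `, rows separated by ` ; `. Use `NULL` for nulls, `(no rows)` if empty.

Scalar subquery: AVG(duration) over all songs rows = 211.666667 (≈; comparison uses full precision).
Keep rows where duration <= that value.

Dune | 200 ; Hyperion | 158 ; Neuromancer | 170 ; Annihilation | 136 ; Circe | 105 ; Shogun | 125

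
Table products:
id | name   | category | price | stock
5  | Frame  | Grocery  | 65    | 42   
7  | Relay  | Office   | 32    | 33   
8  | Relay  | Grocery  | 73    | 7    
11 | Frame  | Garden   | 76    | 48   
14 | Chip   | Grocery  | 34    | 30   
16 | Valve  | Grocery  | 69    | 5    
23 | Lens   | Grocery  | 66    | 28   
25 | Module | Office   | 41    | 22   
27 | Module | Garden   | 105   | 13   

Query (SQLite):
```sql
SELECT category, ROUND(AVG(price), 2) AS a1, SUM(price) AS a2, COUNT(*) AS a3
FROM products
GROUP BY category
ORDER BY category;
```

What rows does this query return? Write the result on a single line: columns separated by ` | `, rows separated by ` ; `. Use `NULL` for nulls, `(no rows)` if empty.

Group products by category.
Per group compute: ROUND(AVG(price), 2), SUM(price), COUNT(*).
  Garden: ids {11, 27} → ROUND(AVG(price), 2)=90.5, SUM(price)=181, COUNT(*)=2
  Grocery: ids {5, 8, 14, 16, 23} → ROUND(AVG(price), 2)=61.4, SUM(price)=307, COUNT(*)=5
  Office: ids {7, 25} → ROUND(AVG(price), 2)=36.5, SUM(price)=73, COUNT(*)=2

Garden | 90.5 | 181 | 2 ; Grocery | 61.4 | 307 | 5 ; Office | 36.5 | 73 | 2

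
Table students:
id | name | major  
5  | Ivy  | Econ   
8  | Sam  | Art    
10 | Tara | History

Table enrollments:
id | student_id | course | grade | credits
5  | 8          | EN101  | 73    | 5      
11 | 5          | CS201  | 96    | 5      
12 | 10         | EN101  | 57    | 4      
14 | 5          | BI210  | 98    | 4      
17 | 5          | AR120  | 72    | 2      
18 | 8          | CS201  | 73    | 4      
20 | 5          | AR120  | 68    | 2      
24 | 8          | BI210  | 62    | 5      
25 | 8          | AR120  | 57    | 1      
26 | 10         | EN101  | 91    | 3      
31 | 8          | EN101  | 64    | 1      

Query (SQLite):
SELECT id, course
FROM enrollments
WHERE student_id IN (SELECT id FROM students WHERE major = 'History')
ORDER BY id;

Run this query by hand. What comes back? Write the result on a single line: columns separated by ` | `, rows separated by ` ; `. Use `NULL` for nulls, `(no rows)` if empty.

Inner query: students.id where major = 'History'.
Outer: keep enrollments rows whose student_id is in that set.
Inner query → {10}

12 | EN101 ; 26 | EN101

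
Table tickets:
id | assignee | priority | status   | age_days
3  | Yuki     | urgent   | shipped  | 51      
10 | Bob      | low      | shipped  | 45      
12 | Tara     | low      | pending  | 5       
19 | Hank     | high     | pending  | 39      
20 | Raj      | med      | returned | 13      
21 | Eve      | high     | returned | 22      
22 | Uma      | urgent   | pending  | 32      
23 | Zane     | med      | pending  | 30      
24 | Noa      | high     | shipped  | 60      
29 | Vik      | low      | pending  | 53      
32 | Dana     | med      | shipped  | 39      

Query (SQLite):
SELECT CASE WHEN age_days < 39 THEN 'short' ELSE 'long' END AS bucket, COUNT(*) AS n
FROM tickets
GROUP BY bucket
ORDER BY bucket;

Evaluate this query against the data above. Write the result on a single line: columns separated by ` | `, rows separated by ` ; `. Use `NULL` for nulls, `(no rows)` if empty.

long | 6 ; short | 5

Bucket rows by age_days < 39 → 'short' else 'long'; count each bucket.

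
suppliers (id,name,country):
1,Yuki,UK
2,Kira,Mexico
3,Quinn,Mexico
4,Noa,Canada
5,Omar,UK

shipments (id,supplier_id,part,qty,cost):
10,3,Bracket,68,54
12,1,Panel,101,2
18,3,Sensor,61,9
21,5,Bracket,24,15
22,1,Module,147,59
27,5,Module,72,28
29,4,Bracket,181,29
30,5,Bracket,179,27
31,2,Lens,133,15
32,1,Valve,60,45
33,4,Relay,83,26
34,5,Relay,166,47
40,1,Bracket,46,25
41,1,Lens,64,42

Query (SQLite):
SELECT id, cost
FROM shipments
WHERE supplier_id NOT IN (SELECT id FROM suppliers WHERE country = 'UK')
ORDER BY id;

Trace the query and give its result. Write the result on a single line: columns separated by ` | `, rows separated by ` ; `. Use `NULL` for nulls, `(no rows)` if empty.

10 | 54 ; 18 | 9 ; 29 | 29 ; 31 | 15 ; 33 | 26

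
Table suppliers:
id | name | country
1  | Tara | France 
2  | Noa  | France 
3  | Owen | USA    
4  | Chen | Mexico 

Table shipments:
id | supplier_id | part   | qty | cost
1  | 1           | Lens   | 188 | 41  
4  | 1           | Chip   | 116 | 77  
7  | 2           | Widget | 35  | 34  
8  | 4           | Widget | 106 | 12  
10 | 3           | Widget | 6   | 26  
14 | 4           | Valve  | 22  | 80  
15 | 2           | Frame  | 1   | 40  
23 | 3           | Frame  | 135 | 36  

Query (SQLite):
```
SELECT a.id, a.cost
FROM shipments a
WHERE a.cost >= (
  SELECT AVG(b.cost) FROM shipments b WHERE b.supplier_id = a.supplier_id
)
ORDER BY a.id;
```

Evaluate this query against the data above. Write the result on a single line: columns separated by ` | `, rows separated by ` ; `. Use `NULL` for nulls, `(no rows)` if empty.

For each shipments row a, compute AVG(cost) over rows sharing a.supplier_id.
Keep row a if a.cost >= that per-group AVG.
  supplier_id=1: AVG(cost) = 59.0
  supplier_id=2: AVG(cost) = 37.0
  supplier_id=3: AVG(cost) = 31.0
  supplier_id=4: AVG(cost) = 46.0

4 | 77 ; 14 | 80 ; 15 | 40 ; 23 | 36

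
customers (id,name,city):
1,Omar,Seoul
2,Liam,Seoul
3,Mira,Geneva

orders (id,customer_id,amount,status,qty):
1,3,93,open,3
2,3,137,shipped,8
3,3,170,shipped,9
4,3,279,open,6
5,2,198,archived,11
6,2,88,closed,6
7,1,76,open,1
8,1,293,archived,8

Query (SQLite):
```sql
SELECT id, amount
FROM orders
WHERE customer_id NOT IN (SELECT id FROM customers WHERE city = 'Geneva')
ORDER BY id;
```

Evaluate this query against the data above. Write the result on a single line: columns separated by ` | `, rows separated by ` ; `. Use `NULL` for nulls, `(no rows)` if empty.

Inner query: customers.id where city = 'Geneva'.
Outer: keep orders rows whose customer_id is not in that set.
Inner query → {3}

5 | 198 ; 6 | 88 ; 7 | 76 ; 8 | 293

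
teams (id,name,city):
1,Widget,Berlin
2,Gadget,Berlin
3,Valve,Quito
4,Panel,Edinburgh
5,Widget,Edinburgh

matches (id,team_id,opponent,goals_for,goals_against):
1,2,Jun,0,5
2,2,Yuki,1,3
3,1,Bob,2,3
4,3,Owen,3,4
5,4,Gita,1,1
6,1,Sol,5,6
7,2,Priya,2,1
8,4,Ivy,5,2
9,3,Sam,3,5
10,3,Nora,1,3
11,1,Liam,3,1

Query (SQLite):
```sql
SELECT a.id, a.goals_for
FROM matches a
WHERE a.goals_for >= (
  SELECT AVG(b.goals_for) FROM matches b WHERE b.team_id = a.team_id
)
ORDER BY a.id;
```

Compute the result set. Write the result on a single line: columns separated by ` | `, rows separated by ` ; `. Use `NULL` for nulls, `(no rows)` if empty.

For each matches row a, compute AVG(goals_for) over rows sharing a.team_id.
Keep row a if a.goals_for >= that per-group AVG.
  team_id=1: AVG(goals_for) = 3.333333
  team_id=2: AVG(goals_for) = 1.0
  team_id=3: AVG(goals_for) = 2.333333
  team_id=4: AVG(goals_for) = 3.0

2 | 1 ; 4 | 3 ; 6 | 5 ; 7 | 2 ; 8 | 5 ; 9 | 3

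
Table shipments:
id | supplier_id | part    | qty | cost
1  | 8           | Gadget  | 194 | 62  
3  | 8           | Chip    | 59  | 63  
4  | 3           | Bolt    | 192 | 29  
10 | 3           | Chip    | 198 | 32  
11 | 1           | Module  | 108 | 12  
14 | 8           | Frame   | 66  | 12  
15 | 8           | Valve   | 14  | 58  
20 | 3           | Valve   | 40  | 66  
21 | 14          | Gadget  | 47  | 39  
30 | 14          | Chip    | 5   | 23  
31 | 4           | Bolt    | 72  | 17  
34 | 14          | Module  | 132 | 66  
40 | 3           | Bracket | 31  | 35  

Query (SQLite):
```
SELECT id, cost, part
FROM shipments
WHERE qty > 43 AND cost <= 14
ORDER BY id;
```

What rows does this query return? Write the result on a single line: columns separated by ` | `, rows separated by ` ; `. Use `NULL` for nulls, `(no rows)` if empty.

qty > 43: ids {1, 3, 4, 10, 11, 14, 21, 31, 34}
cost <= 14: ids {11, 14}
Combine with AND.

11 | 12 | Module ; 14 | 12 | Frame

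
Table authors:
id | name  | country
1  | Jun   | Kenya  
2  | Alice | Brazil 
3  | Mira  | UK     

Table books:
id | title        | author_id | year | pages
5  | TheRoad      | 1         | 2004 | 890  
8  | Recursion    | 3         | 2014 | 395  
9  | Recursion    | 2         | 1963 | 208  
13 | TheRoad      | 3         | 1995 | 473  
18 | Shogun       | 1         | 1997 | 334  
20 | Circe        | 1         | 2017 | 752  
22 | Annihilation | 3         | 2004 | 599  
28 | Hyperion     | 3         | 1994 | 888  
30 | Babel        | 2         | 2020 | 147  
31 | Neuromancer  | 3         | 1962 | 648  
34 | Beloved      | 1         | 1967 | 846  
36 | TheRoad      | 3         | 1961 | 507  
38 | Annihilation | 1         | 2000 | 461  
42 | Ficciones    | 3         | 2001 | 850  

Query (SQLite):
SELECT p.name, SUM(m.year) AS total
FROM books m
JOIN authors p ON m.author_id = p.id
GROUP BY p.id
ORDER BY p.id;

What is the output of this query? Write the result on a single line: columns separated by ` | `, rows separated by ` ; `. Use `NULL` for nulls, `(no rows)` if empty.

Join each books row to its authors via author_id.
Group joined rows by authors.id; compute SUM(m.year) per group.
  1: ids {5, 18, 20, 34, 38} → SUM(m.year)=9985
  2: ids {9, 30} → SUM(m.year)=3983
  3: ids {8, 13, 22, 28, 31, 36, 42} → SUM(m.year)=13931

Jun | 9985 ; Alice | 3983 ; Mira | 13931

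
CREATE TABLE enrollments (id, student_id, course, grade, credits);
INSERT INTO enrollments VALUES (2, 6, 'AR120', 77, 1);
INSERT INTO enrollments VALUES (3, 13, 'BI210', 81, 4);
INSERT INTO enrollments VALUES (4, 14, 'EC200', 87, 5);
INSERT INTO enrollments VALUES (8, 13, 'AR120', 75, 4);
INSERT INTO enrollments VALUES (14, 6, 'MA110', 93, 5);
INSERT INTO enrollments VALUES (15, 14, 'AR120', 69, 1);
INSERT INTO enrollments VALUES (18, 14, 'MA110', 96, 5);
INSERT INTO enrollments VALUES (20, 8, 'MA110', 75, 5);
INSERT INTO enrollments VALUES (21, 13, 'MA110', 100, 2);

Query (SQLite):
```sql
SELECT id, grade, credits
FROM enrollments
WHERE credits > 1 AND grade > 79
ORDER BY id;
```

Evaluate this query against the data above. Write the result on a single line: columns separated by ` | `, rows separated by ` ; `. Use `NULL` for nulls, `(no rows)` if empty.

credits > 1: ids {3, 4, 8, 14, 18, 20, 21}
grade > 79: ids {3, 4, 14, 18, 21}
Combine with AND.

3 | 81 | 4 ; 4 | 87 | 5 ; 14 | 93 | 5 ; 18 | 96 | 5 ; 21 | 100 | 2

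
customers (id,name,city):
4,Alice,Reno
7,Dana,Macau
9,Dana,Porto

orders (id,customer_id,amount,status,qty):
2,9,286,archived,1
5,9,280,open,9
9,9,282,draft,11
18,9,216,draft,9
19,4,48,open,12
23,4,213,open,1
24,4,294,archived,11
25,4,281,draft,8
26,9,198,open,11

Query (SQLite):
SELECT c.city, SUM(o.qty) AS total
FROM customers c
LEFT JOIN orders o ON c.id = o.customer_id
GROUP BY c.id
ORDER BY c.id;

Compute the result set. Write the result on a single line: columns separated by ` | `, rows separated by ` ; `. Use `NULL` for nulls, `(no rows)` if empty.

Reno | 32 ; Macau | NULL ; Porto | 41

LEFT JOIN keeps every customers row; unmatched ones get NULL for orders columns.
Group by customers.id and compute SUM(o.qty). SUM over an all-NULL group is NULL.
  4: ids {19, 23, 24, 25} → SUM(o.qty)=32
  7: ids {—} → SUM(o.qty)=NULL
  9: ids {2, 5, 9, 18, 26} → SUM(o.qty)=41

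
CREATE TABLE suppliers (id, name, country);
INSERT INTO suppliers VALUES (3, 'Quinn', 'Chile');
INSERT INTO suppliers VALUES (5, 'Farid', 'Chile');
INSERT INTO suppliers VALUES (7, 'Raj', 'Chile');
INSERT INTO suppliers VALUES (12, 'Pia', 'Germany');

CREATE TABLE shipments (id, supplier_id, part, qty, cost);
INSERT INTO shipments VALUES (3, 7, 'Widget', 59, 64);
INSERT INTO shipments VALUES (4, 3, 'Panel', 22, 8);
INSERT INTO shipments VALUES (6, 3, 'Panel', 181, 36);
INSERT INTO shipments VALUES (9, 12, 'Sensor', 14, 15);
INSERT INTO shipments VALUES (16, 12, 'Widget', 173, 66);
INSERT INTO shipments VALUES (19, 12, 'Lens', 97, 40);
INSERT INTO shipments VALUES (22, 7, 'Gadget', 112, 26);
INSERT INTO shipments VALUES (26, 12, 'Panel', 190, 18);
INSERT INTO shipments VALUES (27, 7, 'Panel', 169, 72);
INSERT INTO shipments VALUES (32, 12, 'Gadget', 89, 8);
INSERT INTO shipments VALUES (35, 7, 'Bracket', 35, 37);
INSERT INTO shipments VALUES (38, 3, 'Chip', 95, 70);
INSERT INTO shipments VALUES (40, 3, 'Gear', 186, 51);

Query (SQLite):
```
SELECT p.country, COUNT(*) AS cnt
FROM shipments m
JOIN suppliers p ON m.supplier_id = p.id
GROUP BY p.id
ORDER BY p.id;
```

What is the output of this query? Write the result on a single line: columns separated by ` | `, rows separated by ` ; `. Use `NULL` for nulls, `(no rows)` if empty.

Chile | 4 ; Chile | 4 ; Germany | 5

Join each shipments row to its suppliers via supplier_id.
Group joined rows by suppliers.id; compute COUNT(*) per group.
  3: ids {4, 6, 38, 40} → COUNT(*)=4
  7: ids {3, 22, 27, 35} → COUNT(*)=4
  12: ids {9, 16, 19, 26, 32} → COUNT(*)=5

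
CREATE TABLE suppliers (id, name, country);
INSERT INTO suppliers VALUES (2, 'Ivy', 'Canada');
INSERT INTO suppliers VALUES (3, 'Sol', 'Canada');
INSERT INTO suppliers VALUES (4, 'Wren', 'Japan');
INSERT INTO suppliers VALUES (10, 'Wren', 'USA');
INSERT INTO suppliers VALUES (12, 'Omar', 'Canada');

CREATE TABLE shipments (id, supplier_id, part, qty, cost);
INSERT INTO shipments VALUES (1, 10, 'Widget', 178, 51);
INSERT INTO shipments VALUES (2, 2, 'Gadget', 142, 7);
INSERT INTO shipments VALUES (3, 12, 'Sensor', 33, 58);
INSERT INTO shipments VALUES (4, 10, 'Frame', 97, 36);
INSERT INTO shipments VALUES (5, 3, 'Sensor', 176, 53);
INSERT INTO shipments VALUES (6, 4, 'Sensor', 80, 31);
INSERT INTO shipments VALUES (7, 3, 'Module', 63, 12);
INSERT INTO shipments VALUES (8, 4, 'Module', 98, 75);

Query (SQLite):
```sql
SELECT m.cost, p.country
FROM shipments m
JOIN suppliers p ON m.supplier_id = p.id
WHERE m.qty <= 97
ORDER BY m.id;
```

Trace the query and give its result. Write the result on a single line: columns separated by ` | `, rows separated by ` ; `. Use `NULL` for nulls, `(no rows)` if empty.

Each shipments row matches the suppliers row where supplier_id = suppliers.id.
Then keep rows with m.qty <= 97.

58 | Canada ; 36 | USA ; 31 | Japan ; 12 | Canada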